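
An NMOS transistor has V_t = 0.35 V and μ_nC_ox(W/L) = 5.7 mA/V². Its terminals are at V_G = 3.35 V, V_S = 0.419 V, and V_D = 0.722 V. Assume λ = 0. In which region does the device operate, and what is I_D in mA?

V_GS = V_G − V_S = 3.35 − 0.419 = 2.93 V; V_DS = V_D − V_S = 0.722 − 0.419 = 0.303 V.
V_ov = V_GS − V_t = 2.93 − 0.35 = 2.58 V.
Since V_DS = 0.303 V < V_ov = 2.58 V, the device is in the triode region.
I_D = k_n [V_ov · V_DS − ½ V_DS²] = 5.7 × [2.58 × 0.303 − 0.5 × 0.303²] = 4.2 mA.

Triode; I_D = 4.20 mA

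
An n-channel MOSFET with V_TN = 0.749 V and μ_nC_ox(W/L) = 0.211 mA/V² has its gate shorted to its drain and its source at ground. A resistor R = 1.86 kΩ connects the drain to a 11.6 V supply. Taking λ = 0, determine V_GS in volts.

With gate tied to drain, V_GS = V_DS ≥ V_GS − V_TN, so the device is in saturation.
KCL at the drain: ½ k_n (V_GS − V_TN)² = (V_DD − V_GS)/R.
Let x = V_GS − 0.749. Then 0.196 x² + x − 10.85 = 0, giving x = 5.31 V (positive root), so V_GS = 6.06 V.
I_D = (V_DD − V_GS)/R = (11.6 − 6.06) / 1.86 = 2.98 mA.

V_GS = 6.06 V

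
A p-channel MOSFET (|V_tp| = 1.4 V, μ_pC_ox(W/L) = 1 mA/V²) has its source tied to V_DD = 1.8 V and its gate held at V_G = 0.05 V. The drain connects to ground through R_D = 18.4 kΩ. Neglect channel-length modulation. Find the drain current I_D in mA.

I_D = 0.0613 mA

V_SG = V_DD − V_G = 1.8 − 0.05 = 1.75 V, so V_ov = 1.75 − 1.4 = 0.35 V.
Assume saturation: I_D = ½ k_p V_ov² = 0.5 × 1 × 0.35² = 0.0613 mA, giving V_SD = V_DD − I_D R_D = 1.8 − 0.0613 × 18.4 = 0.673 V.
V_SD = 0.673 V ≥ V_ov = 0.35 V, confirming saturation.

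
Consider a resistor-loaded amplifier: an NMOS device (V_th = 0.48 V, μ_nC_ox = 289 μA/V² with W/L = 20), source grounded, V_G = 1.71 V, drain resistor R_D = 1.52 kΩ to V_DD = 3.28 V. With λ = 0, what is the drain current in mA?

V_GS = V_G = 1.71 V, so V_ov = 1.71 − 0.48 = 1.23 V.
k_n = μ_nC_ox · (W/L) = 5.78 mA/V².
Assume saturation: I_D = ½ k_n V_ov² = 0.5 × 5.78 × 1.23² = 4.37 mA, giving V_DS = V_DD − I_D R_D = 3.28 − 4.37 × 1.52 = -3.37 V.
But -3.37 V < V_ov = 1.23 V, so the device is actually in triode.
In triode I_D = k_n[V_ov V_DS − ½ V_DS²] and I_D = (V_DD − V_DS)/R_D. Equating: 4.39 V_DS² − 11.81 V_DS + 3.28 = 0, giving V_DS = 0.315 V (the root below V_ov).
I_D = (3.28 − 0.315) / 1.52 = 1.95 mA.

I_D = 1.95 mA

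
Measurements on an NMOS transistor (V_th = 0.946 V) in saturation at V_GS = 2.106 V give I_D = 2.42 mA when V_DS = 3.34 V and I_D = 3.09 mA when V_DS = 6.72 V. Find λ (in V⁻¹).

λ = 0.113 V⁻¹

With V_GS fixed, I_D ∝ (1 + λ V_DS) in saturation, so I_D2/I_D1 = (1 + λ V_DS2)/(1 + λ V_DS1).
3.09/2.42 = 1.277 = (1 + 6.72 λ)/(1 + 3.34 λ).
Solving: λ (I_D1 V_DS2 − I_D2 V_DS1) = I_D2 − I_D1, so λ = (3.09 − 2.42) / (2.42 × 6.72 − 3.09 × 3.34) = 0.67 / 5.94 = 0.113 V⁻¹.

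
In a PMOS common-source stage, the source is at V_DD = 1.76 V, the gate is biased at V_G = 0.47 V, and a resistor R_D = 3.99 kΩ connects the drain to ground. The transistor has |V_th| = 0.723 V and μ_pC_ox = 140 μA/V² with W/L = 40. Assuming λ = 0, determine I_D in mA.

I_D = 0.404 mA

V_SG = V_DD − V_G = 1.76 − 0.47 = 1.29 V, so V_ov = 1.29 − 0.723 = 0.567 V.
k_p = μ_pC_ox · (W/L) = 5.6 mA/V².
Assume saturation: I_D = ½ k_p V_ov² = 0.5 × 5.6 × 0.567² = 0.9 mA, giving V_SD = V_DD − I_D R_D = 1.76 − 0.9 × 3.99 = -1.83 V.
But -1.83 V < V_ov = 0.567 V, so the device is actually in triode.
In triode I_D = k_p[V_ov V_SD − ½ V_SD²] and I_D = (V_DD − V_SD)/R_D. Equating: 11.2 V_SD² − 13.67 V_SD + 1.76 = 0, giving V_SD = 0.146 V (the root below V_ov).
I_D = (1.76 − 0.146) / 3.99 = 0.404 mA.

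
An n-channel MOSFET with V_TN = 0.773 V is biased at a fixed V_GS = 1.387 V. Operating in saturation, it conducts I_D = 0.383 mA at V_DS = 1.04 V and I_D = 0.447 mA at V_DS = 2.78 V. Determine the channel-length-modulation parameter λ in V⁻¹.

With V_GS fixed, I_D ∝ (1 + λ V_DS) in saturation, so I_D2/I_D1 = (1 + λ V_DS2)/(1 + λ V_DS1).
0.447/0.383 = 1.167 = (1 + 2.78 λ)/(1 + 1.04 λ).
Solving: λ (I_D1 V_DS2 − I_D2 V_DS1) = I_D2 − I_D1, so λ = (0.447 − 0.383) / (0.383 × 2.78 − 0.447 × 1.04) = 0.064 / 0.6 = 0.107 V⁻¹.

λ = 0.107 V⁻¹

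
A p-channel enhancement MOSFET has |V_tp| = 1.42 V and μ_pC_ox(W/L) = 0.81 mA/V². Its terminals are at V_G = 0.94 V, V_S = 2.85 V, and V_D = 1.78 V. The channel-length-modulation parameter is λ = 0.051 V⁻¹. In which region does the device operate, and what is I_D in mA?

Saturation; I_D = 0.103 mA

V_SG = V_S − V_G = 2.85 − 0.94 = 1.91 V; V_SD = V_S − V_D = 2.85 − 1.78 = 1.07 V.
V_ov = V_SG − |V_tp| = 1.91 − 1.42 = 0.49 V.
Since V_SD = 1.07 V ≥ V_ov = 0.49 V, the device is in saturation.
I_D = ½ k_p V_ov² (1 + λ V_SD) = 0.5 × 0.81 × 0.49² × (1 + 0.051 × 1.07) = 0.103 mA.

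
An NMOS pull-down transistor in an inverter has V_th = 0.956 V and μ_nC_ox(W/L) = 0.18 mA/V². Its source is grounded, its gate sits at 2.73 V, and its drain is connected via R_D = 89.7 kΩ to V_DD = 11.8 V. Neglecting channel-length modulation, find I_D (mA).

V_GS = V_G = 2.73 V, so V_ov = 2.73 − 0.956 = 1.77 V.
Assume saturation: I_D = ½ k_n V_ov² = 0.5 × 0.18 × 1.77² = 0.283 mA, giving V_DS = V_DD − I_D R_D = 11.8 − 0.283 × 89.7 = -13.6 V.
But -13.6 V < V_ov = 1.77 V, so the device is actually in triode.
In triode I_D = k_n[V_ov V_DS − ½ V_DS²] and I_D = (V_DD − V_DS)/R_D. Equating: 8.07 V_DS² − 29.64 V_DS + 11.8 = 0, giving V_DS = 0.454 V (the root below V_ov).
I_D = (11.8 − 0.454) / 89.7 = 0.126 mA.

I_D = 0.126 mA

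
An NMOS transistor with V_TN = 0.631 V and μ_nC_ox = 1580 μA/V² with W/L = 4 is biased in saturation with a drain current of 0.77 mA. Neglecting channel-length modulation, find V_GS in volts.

k_n = μ_nC_ox · (W/L) = 6.32 mA/V².
In saturation I_D = ½ k_n (V_GS − V_TN)², so V_GS − V_TN = √(2 I_D / k_n) = √(2 × 0.77 / 6.32) = 0.494 V.
V_GS = 0.631 + 0.494 = 1.12 V.

V_GS = 1.12 V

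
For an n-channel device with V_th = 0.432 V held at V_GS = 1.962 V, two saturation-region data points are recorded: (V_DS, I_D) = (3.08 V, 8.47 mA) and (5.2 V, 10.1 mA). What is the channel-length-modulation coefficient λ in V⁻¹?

λ = 0.126 V⁻¹

With V_GS fixed, I_D ∝ (1 + λ V_DS) in saturation, so I_D2/I_D1 = (1 + λ V_DS2)/(1 + λ V_DS1).
10.1/8.47 = 1.192 = (1 + 5.2 λ)/(1 + 3.08 λ).
Solving: λ (I_D1 V_DS2 − I_D2 V_DS1) = I_D2 − I_D1, so λ = (10.1 − 8.47) / (8.47 × 5.2 − 10.1 × 3.08) = 1.63 / 12.9 = 0.126 V⁻¹.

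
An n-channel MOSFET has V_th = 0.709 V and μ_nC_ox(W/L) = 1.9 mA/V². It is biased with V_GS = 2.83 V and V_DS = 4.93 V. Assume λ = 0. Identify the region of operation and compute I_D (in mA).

V_ov = V_GS − V_th = 2.83 − 0.709 = 2.12 V.
Since V_DS = 4.93 V ≥ V_ov = 2.12 V, the device is in saturation.
I_D = ½ k_n V_ov² = 0.5 × 1.9 × 2.12² = 4.27 mA.

Saturation; I_D = 4.27 mA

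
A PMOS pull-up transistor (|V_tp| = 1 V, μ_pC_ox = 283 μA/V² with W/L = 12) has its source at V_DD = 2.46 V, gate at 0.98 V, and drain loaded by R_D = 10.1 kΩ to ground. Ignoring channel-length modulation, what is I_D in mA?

V_SG = V_DD − V_G = 2.46 − 0.98 = 1.48 V, so V_ov = 1.48 − 1 = 0.48 V.
k_p = μ_pC_ox · (W/L) = 3.396 mA/V².
Assume saturation: I_D = ½ k_p V_ov² = 0.5 × 3.396 × 0.48² = 0.391 mA, giving V_SD = V_DD − I_D R_D = 2.46 − 0.391 × 10.1 = -1.49 V.
But -1.49 V < V_ov = 0.48 V, so the device is actually in triode.
In triode I_D = k_p[V_ov V_SD − ½ V_SD²] and I_D = (V_DD − V_SD)/R_D. Equating: 17.1 V_SD² − 17.46 V_SD + 2.46 = 0, giving V_SD = 0.169 V (the root below V_ov).
I_D = (2.46 − 0.169) / 10.1 = 0.227 mA.

I_D = 0.227 mA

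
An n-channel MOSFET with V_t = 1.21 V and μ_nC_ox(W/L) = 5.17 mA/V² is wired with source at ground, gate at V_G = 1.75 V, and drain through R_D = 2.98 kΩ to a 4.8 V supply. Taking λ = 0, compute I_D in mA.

I_D = 0.754 mA

V_GS = V_G = 1.75 V, so V_ov = 1.75 − 1.21 = 0.54 V.
Assume saturation: I_D = ½ k_n V_ov² = 0.5 × 5.17 × 0.54² = 0.754 mA, giving V_DS = V_DD − I_D R_D = 4.8 − 0.754 × 2.98 = 2.55 V.
V_DS = 2.55 V ≥ V_ov = 0.54 V, confirming saturation.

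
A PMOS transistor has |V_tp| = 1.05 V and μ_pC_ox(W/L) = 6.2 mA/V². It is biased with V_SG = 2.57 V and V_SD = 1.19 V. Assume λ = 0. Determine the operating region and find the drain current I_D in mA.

V_ov = V_SG − |V_tp| = 2.57 − 1.05 = 1.52 V.
Since V_SD = 1.19 V < V_ov = 1.52 V, the device is in the triode region.
I_D = k_p [V_ov · V_SD − ½ V_SD²] = 6.2 × [1.52 × 1.19 − 0.5 × 1.19²] = 6.82 mA.

Triode; I_D = 6.82 mA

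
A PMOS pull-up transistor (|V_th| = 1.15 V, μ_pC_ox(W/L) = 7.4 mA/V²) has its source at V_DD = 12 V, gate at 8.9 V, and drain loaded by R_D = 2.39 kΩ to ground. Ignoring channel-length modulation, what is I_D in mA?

V_SG = V_DD − V_G = 12 − 8.9 = 3.1 V, so V_ov = 3.1 − 1.15 = 1.95 V.
Assume saturation: I_D = ½ k_p V_ov² = 0.5 × 7.4 × 1.95² = 14.1 mA, giving V_SD = V_DD − I_D R_D = 12 − 14.1 × 2.39 = -21.6 V.
But -21.6 V < V_ov = 1.95 V, so the device is actually in triode.
In triode I_D = k_p[V_ov V_SD − ½ V_SD²] and I_D = (V_DD − V_SD)/R_D. Equating: 8.84 V_SD² − 35.49 V_SD + 12 = 0, giving V_SD = 0.373 V (the root below V_ov).
I_D = (12 − 0.373) / 2.39 = 4.86 mA.

I_D = 4.86 mA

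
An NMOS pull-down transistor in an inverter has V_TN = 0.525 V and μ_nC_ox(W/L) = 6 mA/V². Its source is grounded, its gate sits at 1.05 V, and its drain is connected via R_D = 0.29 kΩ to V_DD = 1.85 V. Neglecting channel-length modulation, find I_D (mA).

I_D = 0.827 mA

V_GS = V_G = 1.05 V, so V_ov = 1.05 − 0.525 = 0.525 V.
Assume saturation: I_D = ½ k_n V_ov² = 0.5 × 6 × 0.525² = 0.827 mA, giving V_DS = V_DD − I_D R_D = 1.85 − 0.827 × 0.29 = 1.61 V.
V_DS = 1.61 V ≥ V_ov = 0.525 V, confirming saturation.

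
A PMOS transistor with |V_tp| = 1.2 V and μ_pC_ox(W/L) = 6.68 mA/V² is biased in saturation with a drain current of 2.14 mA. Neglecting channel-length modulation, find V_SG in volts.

V_SG = 2.00 V

In saturation I_D = ½ k_p (V_SG − |V_tp|)², so V_SG − |V_tp| = √(2 I_D / k_p) = √(2 × 2.14 / 6.68) = 0.8 V.
V_SG = 1.2 + 0.8 = 2 V.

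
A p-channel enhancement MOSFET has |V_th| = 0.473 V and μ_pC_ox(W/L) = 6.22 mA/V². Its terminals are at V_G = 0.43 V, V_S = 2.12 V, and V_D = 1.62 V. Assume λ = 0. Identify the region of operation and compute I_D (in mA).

Triode; I_D = 3.01 mA

V_SG = V_S − V_G = 2.12 − 0.43 = 1.69 V; V_SD = V_S − V_D = 2.12 − 1.62 = 0.5 V.
V_ov = V_SG − |V_th| = 1.69 − 0.473 = 1.22 V.
Since V_SD = 0.5 V < V_ov = 1.22 V, the device is in the triode region.
I_D = k_p [V_ov · V_SD − ½ V_SD²] = 6.22 × [1.22 × 0.5 − 0.5 × 0.5²] = 3.01 mA.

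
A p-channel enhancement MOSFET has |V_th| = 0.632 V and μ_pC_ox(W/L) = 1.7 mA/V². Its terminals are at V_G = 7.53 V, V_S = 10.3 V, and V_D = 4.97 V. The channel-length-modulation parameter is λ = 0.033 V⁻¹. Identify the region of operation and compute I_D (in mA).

Saturation; I_D = 4.57 mA

V_SG = V_S − V_G = 10.3 − 7.53 = 2.77 V; V_SD = V_S − V_D = 10.3 − 4.97 = 5.33 V.
V_ov = V_SG − |V_th| = 2.77 − 0.632 = 2.14 V.
Since V_SD = 5.33 V ≥ V_ov = 2.14 V, the device is in saturation.
I_D = ½ k_p V_ov² (1 + λ V_SD) = 0.5 × 1.7 × 2.14² × (1 + 0.033 × 5.33) = 4.57 mA.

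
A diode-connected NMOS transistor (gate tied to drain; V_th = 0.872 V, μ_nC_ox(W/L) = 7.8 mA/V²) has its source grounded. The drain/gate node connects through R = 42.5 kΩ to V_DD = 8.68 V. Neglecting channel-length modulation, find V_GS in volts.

V_GS = 1.09 V

With gate tied to drain, V_GS = V_DS ≥ V_GS − V_th, so the device is in saturation.
KCL at the drain: ½ k_n (V_GS − V_th)² = (V_DD − V_GS)/R.
Let x = V_GS − 0.872. Then 166 x² + x − 7.808 = 0, giving x = 0.214 V (positive root), so V_GS = 1.09 V.
I_D = (V_DD − V_GS)/R = (8.68 − 1.09) / 42.5 = 0.179 mA.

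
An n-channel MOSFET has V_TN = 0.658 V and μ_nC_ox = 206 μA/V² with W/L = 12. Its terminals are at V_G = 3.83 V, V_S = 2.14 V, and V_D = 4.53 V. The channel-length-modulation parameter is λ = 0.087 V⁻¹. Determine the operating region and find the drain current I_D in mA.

Saturation; I_D = 1.59 mA

V_GS = V_G − V_S = 3.83 − 2.14 = 1.69 V; V_DS = V_D − V_S = 4.53 − 2.14 = 2.39 V.
k_n = μ_nC_ox · (W/L) = 2.472 mA/V².
V_ov = V_GS − V_TN = 1.69 − 0.658 = 1.03 V.
Since V_DS = 2.39 V ≥ V_ov = 1.03 V, the device is in saturation.
I_D = ½ k_n V_ov² (1 + λ V_DS) = 0.5 × 2.472 × 1.03² × (1 + 0.087 × 2.39) = 1.59 mA.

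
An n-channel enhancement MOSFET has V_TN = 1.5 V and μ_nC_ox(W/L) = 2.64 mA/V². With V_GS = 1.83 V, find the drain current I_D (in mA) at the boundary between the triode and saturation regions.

I_D = 0.144 mA

At the boundary V_DS = V_ov = V_GS − V_TN = 1.83 − 1.5 = 0.33 V.
I_D = ½ k_n V_ov² = 0.5 × 2.64 × 0.33² = 0.144 mA.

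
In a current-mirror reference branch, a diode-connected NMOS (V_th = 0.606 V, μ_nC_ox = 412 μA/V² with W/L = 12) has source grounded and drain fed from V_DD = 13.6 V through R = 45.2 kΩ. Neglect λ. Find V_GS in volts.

With gate tied to drain, V_GS = V_DS ≥ V_GS − V_th, so the device is in saturation.
k_n = μ_nC_ox · (W/L) = 4.944 mA/V².
KCL at the drain: ½ k_n (V_GS − V_th)² = (V_DD − V_GS)/R.
Let x = V_GS − 0.606. Then 112 x² + x − 12.99 = 0, giving x = 0.337 V (positive root), so V_GS = 0.943 V.
I_D = (V_DD − V_GS)/R = (13.6 − 0.943) / 45.2 = 0.28 mA.

V_GS = 0.943 V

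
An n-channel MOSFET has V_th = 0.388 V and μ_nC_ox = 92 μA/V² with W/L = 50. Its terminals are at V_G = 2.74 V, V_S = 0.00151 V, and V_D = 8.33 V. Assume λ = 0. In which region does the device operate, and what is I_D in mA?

Saturation; I_D = 12.7 mA

V_GS = V_G − V_S = 2.74 − 0.00151 = 2.74 V; V_DS = V_D − V_S = 8.33 − 0.00151 = 8.33 V.
k_n = μ_nC_ox · (W/L) = 4.6 mA/V².
V_ov = V_GS − V_th = 2.74 − 0.388 = 2.35 V.
Since V_DS = 8.33 V ≥ V_ov = 2.35 V, the device is in saturation.
I_D = ½ k_n V_ov² = 0.5 × 4.6 × 2.35² = 12.7 mA.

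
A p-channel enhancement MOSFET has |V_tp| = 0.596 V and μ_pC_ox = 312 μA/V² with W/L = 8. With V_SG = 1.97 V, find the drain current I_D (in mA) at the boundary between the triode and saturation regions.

At the boundary V_SD = V_ov = V_SG − |V_tp| = 1.97 − 0.596 = 1.37 V.
k_p = μ_pC_ox · (W/L) = 2.496 mA/V².
I_D = ½ k_p V_ov² = 0.5 × 2.496 × 1.37² = 2.36 mA.

I_D = 2.36 mA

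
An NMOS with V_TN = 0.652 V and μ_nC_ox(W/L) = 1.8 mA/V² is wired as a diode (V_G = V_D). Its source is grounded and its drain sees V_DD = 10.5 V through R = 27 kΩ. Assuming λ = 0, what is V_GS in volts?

V_GS = 1.27 V

With gate tied to drain, V_GS = V_DS ≥ V_GS − V_TN, so the device is in saturation.
KCL at the drain: ½ k_n (V_GS − V_TN)² = (V_DD − V_GS)/R.
Let x = V_GS − 0.652. Then 24.3 x² + x − 9.848 = 0, giving x = 0.616 V (positive root), so V_GS = 1.27 V.
I_D = (V_DD − V_GS)/R = (10.5 − 1.27) / 27 = 0.342 mA.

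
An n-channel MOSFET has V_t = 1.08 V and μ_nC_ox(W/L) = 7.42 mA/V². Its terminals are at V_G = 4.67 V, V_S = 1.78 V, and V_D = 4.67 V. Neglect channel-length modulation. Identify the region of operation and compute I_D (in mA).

Saturation; I_D = 12.2 mA

V_GS = V_G − V_S = 4.67 − 1.78 = 2.89 V; V_DS = V_D − V_S = 4.67 − 1.78 = 2.89 V.
V_ov = V_GS − V_t = 2.89 − 1.08 = 1.81 V.
Since V_DS = 2.89 V ≥ V_ov = 1.81 V, the device is in saturation.
I_D = ½ k_n V_ov² = 0.5 × 7.42 × 1.81² = 12.2 mA.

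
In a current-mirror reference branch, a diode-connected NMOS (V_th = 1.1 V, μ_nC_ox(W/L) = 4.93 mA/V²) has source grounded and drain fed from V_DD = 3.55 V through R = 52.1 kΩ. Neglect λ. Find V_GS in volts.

With gate tied to drain, V_GS = V_DS ≥ V_GS − V_th, so the device is in saturation.
KCL at the drain: ½ k_n (V_GS − V_th)² = (V_DD − V_GS)/R.
Let x = V_GS − 1.1. Then 128 x² + x − 2.45 = 0, giving x = 0.134 V (positive root), so V_GS = 1.23 V.
I_D = (V_DD − V_GS)/R = (3.55 − 1.23) / 52.1 = 0.0444 mA.

V_GS = 1.23 V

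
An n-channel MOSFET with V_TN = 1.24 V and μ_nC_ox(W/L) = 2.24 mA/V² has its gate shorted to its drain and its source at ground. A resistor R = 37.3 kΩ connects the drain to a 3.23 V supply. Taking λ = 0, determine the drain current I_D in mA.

I_D = 0.0478 mA

With gate tied to drain, V_GS = V_DS ≥ V_GS − V_TN, so the device is in saturation.
KCL at the drain: ½ k_n (V_GS − V_TN)² = (V_DD − V_GS)/R.
Let x = V_GS − 1.24. Then 41.8 x² + x − 1.99 = 0, giving x = 0.207 V (positive root), so V_GS = 1.45 V.
I_D = (V_DD − V_GS)/R = (3.23 − 1.45) / 37.3 = 0.0478 mA.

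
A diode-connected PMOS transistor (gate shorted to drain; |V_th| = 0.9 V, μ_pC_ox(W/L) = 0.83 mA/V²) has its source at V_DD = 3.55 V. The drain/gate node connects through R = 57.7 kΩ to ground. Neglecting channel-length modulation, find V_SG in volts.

V_SG = 1.21 V

With gate tied to drain, V_SG = V_SD ≥ V_SG − |V_th|, so the device is in saturation.
KCL at the drain: ½ k_p (V_SG − |V_th|)² = (V_DD − V_SG)/R.
Let x = V_SG − 0.9. Then 23.9 x² + x − 2.65 = 0, giving x = 0.312 V (positive root), so V_SG = 1.21 V.
I_D = (V_DD − V_SG)/R = (3.55 − 1.21) / 57.7 = 0.0405 mA.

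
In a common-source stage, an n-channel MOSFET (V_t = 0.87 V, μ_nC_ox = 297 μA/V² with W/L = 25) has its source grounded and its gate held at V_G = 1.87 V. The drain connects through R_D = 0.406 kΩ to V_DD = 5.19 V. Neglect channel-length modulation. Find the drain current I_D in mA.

I_D = 3.71 mA

V_GS = V_G = 1.87 V, so V_ov = 1.87 − 0.87 = 1 V.
k_n = μ_nC_ox · (W/L) = 7.425 mA/V².
Assume saturation: I_D = ½ k_n V_ov² = 0.5 × 7.425 × 1² = 3.71 mA, giving V_DS = V_DD − I_D R_D = 5.19 − 3.71 × 0.406 = 3.68 V.
V_DS = 3.68 V ≥ V_ov = 1 V, confirming saturation.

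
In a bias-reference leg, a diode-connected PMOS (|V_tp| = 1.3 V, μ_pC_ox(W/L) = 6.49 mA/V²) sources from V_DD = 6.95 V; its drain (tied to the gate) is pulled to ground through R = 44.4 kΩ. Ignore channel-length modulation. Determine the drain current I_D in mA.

With gate tied to drain, V_SG = V_SD ≥ V_SG − |V_tp|, so the device is in saturation.
KCL at the drain: ½ k_p (V_SG − |V_tp|)² = (V_DD − V_SG)/R.
Let x = V_SG − 1.3. Then 144 x² + x − 5.65 = 0, giving x = 0.195 V (positive root), so V_SG = 1.49 V.
I_D = (V_DD − V_SG)/R = (6.95 − 1.49) / 44.4 = 0.123 mA.

I_D = 0.123 mA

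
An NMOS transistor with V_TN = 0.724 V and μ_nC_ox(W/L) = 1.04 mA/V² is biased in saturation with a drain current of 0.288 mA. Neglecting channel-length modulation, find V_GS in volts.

In saturation I_D = ½ k_n (V_GS − V_TN)², so V_GS − V_TN = √(2 I_D / k_n) = √(2 × 0.288 / 1.04) = 0.744 V.
V_GS = 0.724 + 0.744 = 1.47 V.

V_GS = 1.47 V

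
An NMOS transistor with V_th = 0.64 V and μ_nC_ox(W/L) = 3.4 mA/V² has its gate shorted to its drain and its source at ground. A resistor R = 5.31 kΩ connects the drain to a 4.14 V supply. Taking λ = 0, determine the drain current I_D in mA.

I_D = 0.552 mA

With gate tied to drain, V_GS = V_DS ≥ V_GS − V_th, so the device is in saturation.
KCL at the drain: ½ k_n (V_GS − V_th)² = (V_DD − V_GS)/R.
Let x = V_GS − 0.64. Then 9.03 x² + x − 3.5 = 0, giving x = 0.57 V (positive root), so V_GS = 1.21 V.
I_D = (V_DD − V_GS)/R = (4.14 − 1.21) / 5.31 = 0.552 mA.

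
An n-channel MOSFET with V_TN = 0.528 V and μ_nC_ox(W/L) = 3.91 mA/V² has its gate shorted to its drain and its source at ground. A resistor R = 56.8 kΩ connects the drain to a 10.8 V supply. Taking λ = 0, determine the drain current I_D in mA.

I_D = 0.176 mA

With gate tied to drain, V_GS = V_DS ≥ V_GS − V_TN, so the device is in saturation.
KCL at the drain: ½ k_n (V_GS − V_TN)² = (V_DD − V_GS)/R.
Let x = V_GS − 0.528. Then 111 x² + x − 10.27 = 0, giving x = 0.3 V (positive root), so V_GS = 0.828 V.
I_D = (V_DD − V_GS)/R = (10.8 − 0.828) / 56.8 = 0.176 mA.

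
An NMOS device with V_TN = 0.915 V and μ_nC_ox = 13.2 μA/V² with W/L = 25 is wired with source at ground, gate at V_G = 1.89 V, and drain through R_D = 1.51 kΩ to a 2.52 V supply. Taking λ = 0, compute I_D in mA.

V_GS = V_G = 1.89 V, so V_ov = 1.89 − 0.915 = 0.975 V.
k_n = μ_nC_ox · (W/L) = 0.33 mA/V².
Assume saturation: I_D = ½ k_n V_ov² = 0.5 × 0.33 × 0.975² = 0.157 mA, giving V_DS = V_DD − I_D R_D = 2.52 − 0.157 × 1.51 = 2.28 V.
V_DS = 2.28 V ≥ V_ov = 0.975 V, confirming saturation.

I_D = 0.157 mA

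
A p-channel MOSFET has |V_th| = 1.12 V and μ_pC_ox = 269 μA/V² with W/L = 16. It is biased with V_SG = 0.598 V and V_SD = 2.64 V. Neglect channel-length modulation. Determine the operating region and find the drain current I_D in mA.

Cutoff; I_D = 0 mA

V_SG = 0.598 V < |V_th| = 1.12 V, so the transistor is in cutoff.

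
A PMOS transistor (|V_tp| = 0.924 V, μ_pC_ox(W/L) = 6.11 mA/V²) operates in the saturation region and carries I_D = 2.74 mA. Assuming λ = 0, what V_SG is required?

V_SG = 1.87 V

In saturation I_D = ½ k_p (V_SG − |V_tp|)², so V_SG − |V_tp| = √(2 I_D / k_p) = √(2 × 2.74 / 6.11) = 0.947 V.
V_SG = 0.924 + 0.947 = 1.87 V.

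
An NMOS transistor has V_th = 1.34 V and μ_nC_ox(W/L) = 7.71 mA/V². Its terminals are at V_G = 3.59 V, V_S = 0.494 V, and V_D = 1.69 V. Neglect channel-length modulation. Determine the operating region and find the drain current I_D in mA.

Triode; I_D = 10.7 mA

V_GS = V_G − V_S = 3.59 − 0.494 = 3.1 V; V_DS = V_D − V_S = 1.69 − 0.494 = 1.2 V.
V_ov = V_GS − V_th = 3.1 − 1.34 = 1.76 V.
Since V_DS = 1.2 V < V_ov = 1.76 V, the device is in the triode region.
I_D = k_n [V_ov · V_DS − ½ V_DS²] = 7.71 × [1.76 × 1.2 − 0.5 × 1.2²] = 10.7 mA.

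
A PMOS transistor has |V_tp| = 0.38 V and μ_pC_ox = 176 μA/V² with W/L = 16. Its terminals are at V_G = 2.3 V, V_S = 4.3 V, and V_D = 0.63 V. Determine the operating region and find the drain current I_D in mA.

V_SG = V_S − V_G = 4.3 − 2.3 = 2 V; V_SD = V_S − V_D = 4.3 − 0.63 = 3.67 V.
k_p = μ_pC_ox · (W/L) = 2.816 mA/V².
V_ov = V_SG − |V_tp| = 2 − 0.38 = 1.62 V.
Since V_SD = 3.67 V ≥ V_ov = 1.62 V, the device is in saturation.
I_D = ½ k_p V_ov² = 0.5 × 2.816 × 1.62² = 3.7 mA.

Saturation; I_D = 3.70 mA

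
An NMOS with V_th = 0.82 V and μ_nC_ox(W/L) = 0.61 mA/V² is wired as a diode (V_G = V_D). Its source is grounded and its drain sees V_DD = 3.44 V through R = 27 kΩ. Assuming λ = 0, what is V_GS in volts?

V_GS = 1.33 V

With gate tied to drain, V_GS = V_DS ≥ V_GS − V_th, so the device is in saturation.
KCL at the drain: ½ k_n (V_GS − V_th)² = (V_DD − V_GS)/R.
Let x = V_GS − 0.82. Then 8.23 x² + x − 2.62 = 0, giving x = 0.507 V (positive root), so V_GS = 1.33 V.
I_D = (V_DD − V_GS)/R = (3.44 − 1.33) / 27 = 0.0783 mA.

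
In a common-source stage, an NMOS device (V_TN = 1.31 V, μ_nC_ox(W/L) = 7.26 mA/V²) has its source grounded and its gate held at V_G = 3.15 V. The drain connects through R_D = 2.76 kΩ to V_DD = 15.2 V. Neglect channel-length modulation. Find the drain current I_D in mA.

V_GS = V_G = 3.15 V, so V_ov = 3.15 − 1.31 = 1.84 V.
Assume saturation: I_D = ½ k_n V_ov² = 0.5 × 7.26 × 1.84² = 12.3 mA, giving V_DS = V_DD − I_D R_D = 15.2 − 12.3 × 2.76 = -18.7 V.
But -18.7 V < V_ov = 1.84 V, so the device is actually in triode.
In triode I_D = k_n[V_ov V_DS − ½ V_DS²] and I_D = (V_DD − V_DS)/R_D. Equating: 10 V_DS² − 37.87 V_DS + 15.2 = 0, giving V_DS = 0.457 V (the root below V_ov).
I_D = (15.2 − 0.457) / 2.76 = 5.34 mA.

I_D = 5.34 mA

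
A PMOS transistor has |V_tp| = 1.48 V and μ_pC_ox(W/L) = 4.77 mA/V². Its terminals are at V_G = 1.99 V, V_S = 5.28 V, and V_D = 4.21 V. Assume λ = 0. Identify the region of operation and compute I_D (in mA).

V_SG = V_S − V_G = 5.28 − 1.99 = 3.29 V; V_SD = V_S − V_D = 5.28 − 4.21 = 1.07 V.
V_ov = V_SG − |V_tp| = 3.29 − 1.48 = 1.81 V.
Since V_SD = 1.07 V < V_ov = 1.81 V, the device is in the triode region.
I_D = k_p [V_ov · V_SD − ½ V_SD²] = 4.77 × [1.81 × 1.07 − 0.5 × 1.07²] = 6.51 mA.

Triode; I_D = 6.51 mA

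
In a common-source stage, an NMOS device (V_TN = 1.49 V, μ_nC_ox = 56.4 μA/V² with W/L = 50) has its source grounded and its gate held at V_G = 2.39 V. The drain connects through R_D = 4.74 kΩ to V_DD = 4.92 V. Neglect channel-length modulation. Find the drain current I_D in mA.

V_GS = V_G = 2.39 V, so V_ov = 2.39 − 1.49 = 0.9 V.
k_n = μ_nC_ox · (W/L) = 2.82 mA/V².
Assume saturation: I_D = ½ k_n V_ov² = 0.5 × 2.82 × 0.9² = 1.14 mA, giving V_DS = V_DD − I_D R_D = 4.92 − 1.14 × 4.74 = -0.494 V.
But -0.494 V < V_ov = 0.9 V, so the device is actually in triode.
In triode I_D = k_n[V_ov V_DS − ½ V_DS²] and I_D = (V_DD − V_DS)/R_D. Equating: 6.68 V_DS² − 13.03 V_DS + 4.92 = 0, giving V_DS = 0.512 V (the root below V_ov).
I_D = (4.92 − 0.512) / 4.74 = 0.93 mA.

I_D = 0.930 mA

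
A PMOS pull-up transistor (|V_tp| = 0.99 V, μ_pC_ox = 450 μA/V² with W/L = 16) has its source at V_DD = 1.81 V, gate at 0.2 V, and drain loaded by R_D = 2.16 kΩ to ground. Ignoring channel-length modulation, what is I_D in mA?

I_D = 0.746 mA

V_SG = V_DD − V_G = 1.81 − 0.2 = 1.61 V, so V_ov = 1.61 − 0.99 = 0.62 V.
k_p = μ_pC_ox · (W/L) = 7.2 mA/V².
Assume saturation: I_D = ½ k_p V_ov² = 0.5 × 7.2 × 0.62² = 1.38 mA, giving V_SD = V_DD − I_D R_D = 1.81 − 1.38 × 2.16 = -1.18 V.
But -1.18 V < V_ov = 0.62 V, so the device is actually in triode.
In triode I_D = k_p[V_ov V_SD − ½ V_SD²] and I_D = (V_DD − V_SD)/R_D. Equating: 7.78 V_SD² − 10.64 V_SD + 1.81 = 0, giving V_SD = 0.199 V (the root below V_ov).
I_D = (1.81 − 0.199) / 2.16 = 0.746 mA.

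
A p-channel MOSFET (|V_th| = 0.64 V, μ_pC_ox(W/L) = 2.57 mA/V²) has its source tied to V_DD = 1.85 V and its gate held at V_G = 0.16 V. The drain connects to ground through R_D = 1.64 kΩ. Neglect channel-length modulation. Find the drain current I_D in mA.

V_SG = V_DD − V_G = 1.85 − 0.16 = 1.69 V, so V_ov = 1.69 − 0.64 = 1.05 V.
Assume saturation: I_D = ½ k_p V_ov² = 0.5 × 2.57 × 1.05² = 1.42 mA, giving V_SD = V_DD − I_D R_D = 1.85 − 1.42 × 1.64 = -0.473 V.
But -0.473 V < V_ov = 1.05 V, so the device is actually in triode.
In triode I_D = k_p[V_ov V_SD − ½ V_SD²] and I_D = (V_DD − V_SD)/R_D. Equating: 2.11 V_SD² − 5.426 V_SD + 1.85 = 0, giving V_SD = 0.405 V (the root below V_ov).
I_D = (1.85 − 0.405) / 1.64 = 0.881 mA.

I_D = 0.881 mA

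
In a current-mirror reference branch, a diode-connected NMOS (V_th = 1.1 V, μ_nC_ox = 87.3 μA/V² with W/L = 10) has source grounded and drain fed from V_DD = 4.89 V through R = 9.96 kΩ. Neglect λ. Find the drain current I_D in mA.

With gate tied to drain, V_GS = V_DS ≥ V_GS − V_th, so the device is in saturation.
k_n = μ_nC_ox · (W/L) = 0.873 mA/V².
KCL at the drain: ½ k_n (V_GS − V_th)² = (V_DD − V_GS)/R.
Let x = V_GS − 1.1. Then 4.35 x² + x − 3.79 = 0, giving x = 0.826 V (positive root), so V_GS = 1.93 V.
I_D = (V_DD − V_GS)/R = (4.89 − 1.93) / 9.96 = 0.298 mA.

I_D = 0.298 mA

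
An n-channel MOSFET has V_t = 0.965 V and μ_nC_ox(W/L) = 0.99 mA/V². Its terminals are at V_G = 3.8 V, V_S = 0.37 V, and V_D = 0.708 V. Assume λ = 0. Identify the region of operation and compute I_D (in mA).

V_GS = V_G − V_S = 3.8 − 0.37 = 3.43 V; V_DS = V_D − V_S = 0.708 − 0.37 = 0.338 V.
V_ov = V_GS − V_t = 3.43 − 0.965 = 2.46 V.
Since V_DS = 0.338 V < V_ov = 2.46 V, the device is in the triode region.
I_D = k_n [V_ov · V_DS − ½ V_DS²] = 0.99 × [2.46 × 0.338 − 0.5 × 0.338²] = 0.768 mA.

Triode; I_D = 0.768 mA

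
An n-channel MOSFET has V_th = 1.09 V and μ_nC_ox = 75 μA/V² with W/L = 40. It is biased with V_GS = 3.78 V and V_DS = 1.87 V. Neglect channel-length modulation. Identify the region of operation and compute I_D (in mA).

k_n = μ_nC_ox · (W/L) = 3 mA/V².
V_ov = V_GS − V_th = 3.78 − 1.09 = 2.69 V.
Since V_DS = 1.87 V < V_ov = 2.69 V, the device is in the triode region.
I_D = k_n [V_ov · V_DS − ½ V_DS²] = 3 × [2.69 × 1.87 − 0.5 × 1.87²] = 9.85 mA.

Triode; I_D = 9.85 mA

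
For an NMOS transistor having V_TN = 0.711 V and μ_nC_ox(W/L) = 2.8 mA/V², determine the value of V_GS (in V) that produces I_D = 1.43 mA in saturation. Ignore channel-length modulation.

V_GS = 1.72 V

In saturation I_D = ½ k_n (V_GS − V_TN)², so V_GS − V_TN = √(2 I_D / k_n) = √(2 × 1.43 / 2.8) = 1.01 V.
V_GS = 0.711 + 1.01 = 1.72 V.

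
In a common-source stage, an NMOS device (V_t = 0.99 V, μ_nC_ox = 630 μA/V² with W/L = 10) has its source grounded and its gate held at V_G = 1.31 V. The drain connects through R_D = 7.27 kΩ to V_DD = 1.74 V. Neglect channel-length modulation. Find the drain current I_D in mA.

V_GS = V_G = 1.31 V, so V_ov = 1.31 − 0.99 = 0.32 V.
k_n = μ_nC_ox · (W/L) = 6.3 mA/V².
Assume saturation: I_D = ½ k_n V_ov² = 0.5 × 6.3 × 0.32² = 0.323 mA, giving V_DS = V_DD − I_D R_D = 1.74 − 0.323 × 7.27 = -0.605 V.
But -0.605 V < V_ov = 0.32 V, so the device is actually in triode.
In triode I_D = k_n[V_ov V_DS − ½ V_DS²] and I_D = (V_DD − V_DS)/R_D. Equating: 22.9 V_DS² − 15.66 V_DS + 1.74 = 0, giving V_DS = 0.14 V (the root below V_ov).
I_D = (1.74 − 0.14) / 7.27 = 0.22 mA.

I_D = 0.220 mA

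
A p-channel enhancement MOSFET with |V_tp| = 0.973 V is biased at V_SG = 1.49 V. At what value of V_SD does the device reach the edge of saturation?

V_SD,sat = 0.517 V

The boundary between triode and saturation is V_SD = V_SG − |V_tp| = V_ov.
V_ov = 1.49 − 0.973 = 0.517 V.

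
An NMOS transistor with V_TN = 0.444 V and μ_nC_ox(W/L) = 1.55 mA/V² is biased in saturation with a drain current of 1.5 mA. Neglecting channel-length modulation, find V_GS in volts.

V_GS = 1.84 V

In saturation I_D = ½ k_n (V_GS − V_TN)², so V_GS − V_TN = √(2 I_D / k_n) = √(2 × 1.5 / 1.55) = 1.39 V.
V_GS = 0.444 + 1.39 = 1.84 V.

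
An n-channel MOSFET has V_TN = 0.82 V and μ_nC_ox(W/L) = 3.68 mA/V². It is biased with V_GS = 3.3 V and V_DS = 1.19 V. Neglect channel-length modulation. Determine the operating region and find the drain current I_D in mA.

Triode; I_D = 8.25 mA

V_ov = V_GS − V_TN = 3.3 − 0.82 = 2.48 V.
Since V_DS = 1.19 V < V_ov = 2.48 V, the device is in the triode region.
I_D = k_n [V_ov · V_DS − ½ V_DS²] = 3.68 × [2.48 × 1.19 − 0.5 × 1.19²] = 8.25 mA.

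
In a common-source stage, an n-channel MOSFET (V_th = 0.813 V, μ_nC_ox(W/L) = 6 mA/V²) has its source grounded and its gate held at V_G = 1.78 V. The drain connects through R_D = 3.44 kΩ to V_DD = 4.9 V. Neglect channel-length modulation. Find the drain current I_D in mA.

V_GS = V_G = 1.78 V, so V_ov = 1.78 − 0.813 = 0.967 V.
Assume saturation: I_D = ½ k_n V_ov² = 0.5 × 6 × 0.967² = 2.81 mA, giving V_DS = V_DD − I_D R_D = 4.9 − 2.81 × 3.44 = -4.75 V.
But -4.75 V < V_ov = 0.967 V, so the device is actually in triode.
In triode I_D = k_n[V_ov V_DS − ½ V_DS²] and I_D = (V_DD − V_DS)/R_D. Equating: 10.3 V_DS² − 20.96 V_DS + 4.9 = 0, giving V_DS = 0.27 V (the root below V_ov).
I_D = (4.9 − 0.27) / 3.44 = 1.35 mA.

I_D = 1.35 mA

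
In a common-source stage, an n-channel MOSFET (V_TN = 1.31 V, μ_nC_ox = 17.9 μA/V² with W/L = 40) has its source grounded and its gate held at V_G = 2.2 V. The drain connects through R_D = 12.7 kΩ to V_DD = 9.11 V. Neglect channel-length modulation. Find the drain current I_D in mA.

I_D = 0.284 mA

V_GS = V_G = 2.2 V, so V_ov = 2.2 − 1.31 = 0.89 V.
k_n = μ_nC_ox · (W/L) = 0.716 mA/V².
Assume saturation: I_D = ½ k_n V_ov² = 0.5 × 0.716 × 0.89² = 0.284 mA, giving V_DS = V_DD − I_D R_D = 9.11 − 0.284 × 12.7 = 5.51 V.
V_DS = 5.51 V ≥ V_ov = 0.89 V, confirming saturation.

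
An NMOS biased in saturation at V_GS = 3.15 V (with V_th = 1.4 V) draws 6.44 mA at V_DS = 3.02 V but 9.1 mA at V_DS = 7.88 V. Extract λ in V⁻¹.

With V_GS fixed, I_D ∝ (1 + λ V_DS) in saturation, so I_D2/I_D1 = (1 + λ V_DS2)/(1 + λ V_DS1).
9.1/6.44 = 1.413 = (1 + 7.88 λ)/(1 + 3.02 λ).
Solving: λ (I_D1 V_DS2 − I_D2 V_DS1) = I_D2 − I_D1, so λ = (9.1 − 6.44) / (6.44 × 7.88 − 9.1 × 3.02) = 2.66 / 23.3 = 0.114 V⁻¹.

λ = 0.114 V⁻¹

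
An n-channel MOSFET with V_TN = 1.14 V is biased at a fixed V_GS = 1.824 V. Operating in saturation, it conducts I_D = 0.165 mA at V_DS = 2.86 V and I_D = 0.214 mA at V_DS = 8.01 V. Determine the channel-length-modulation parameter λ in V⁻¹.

With V_GS fixed, I_D ∝ (1 + λ V_DS) in saturation, so I_D2/I_D1 = (1 + λ V_DS2)/(1 + λ V_DS1).
0.214/0.165 = 1.297 = (1 + 8.01 λ)/(1 + 2.86 λ).
Solving: λ (I_D1 V_DS2 − I_D2 V_DS1) = I_D2 − I_D1, so λ = (0.214 − 0.165) / (0.165 × 8.01 − 0.214 × 2.86) = 0.049 / 0.71 = 0.0691 V⁻¹.

λ = 0.0691 V⁻¹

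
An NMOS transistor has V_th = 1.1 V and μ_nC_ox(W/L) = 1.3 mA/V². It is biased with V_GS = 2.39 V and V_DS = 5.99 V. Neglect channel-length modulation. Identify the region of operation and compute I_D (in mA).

V_ov = V_GS − V_th = 2.39 − 1.1 = 1.29 V.
Since V_DS = 5.99 V ≥ V_ov = 1.29 V, the device is in saturation.
I_D = ½ k_n V_ov² = 0.5 × 1.3 × 1.29² = 1.08 mA.

Saturation; I_D = 1.08 mA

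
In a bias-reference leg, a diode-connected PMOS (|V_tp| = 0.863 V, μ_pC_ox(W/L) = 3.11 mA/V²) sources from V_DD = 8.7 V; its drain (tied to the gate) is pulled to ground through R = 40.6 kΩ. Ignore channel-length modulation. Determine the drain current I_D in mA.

With gate tied to drain, V_SG = V_SD ≥ V_SG − |V_tp|, so the device is in saturation.
KCL at the drain: ½ k_p (V_SG − |V_tp|)² = (V_DD − V_SG)/R.
Let x = V_SG − 0.863. Then 63.1 x² + x − 7.837 = 0, giving x = 0.344 V (positive root), so V_SG = 1.21 V.
I_D = (V_DD − V_SG)/R = (8.7 − 1.21) / 40.6 = 0.185 mA.

I_D = 0.185 mA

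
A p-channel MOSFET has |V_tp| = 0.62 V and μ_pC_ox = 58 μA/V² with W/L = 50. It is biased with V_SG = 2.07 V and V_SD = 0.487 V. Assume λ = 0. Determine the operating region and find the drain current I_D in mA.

Triode; I_D = 1.70 mA

k_p = μ_pC_ox · (W/L) = 2.9 mA/V².
V_ov = V_SG − |V_tp| = 2.07 − 0.62 = 1.45 V.
Since V_SD = 0.487 V < V_ov = 1.45 V, the device is in the triode region.
I_D = k_p [V_ov · V_SD − ½ V_SD²] = 2.9 × [1.45 × 0.487 − 0.5 × 0.487²] = 1.7 mA.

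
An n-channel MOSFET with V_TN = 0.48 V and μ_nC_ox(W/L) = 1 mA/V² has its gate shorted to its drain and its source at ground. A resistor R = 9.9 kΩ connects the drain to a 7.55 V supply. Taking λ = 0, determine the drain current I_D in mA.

With gate tied to drain, V_GS = V_DS ≥ V_GS − V_TN, so the device is in saturation.
KCL at the drain: ½ k_n (V_GS − V_TN)² = (V_DD − V_GS)/R.
Let x = V_GS − 0.48. Then 4.95 x² + x − 7.07 = 0, giving x = 1.1 V (positive root), so V_GS = 1.58 V.
I_D = (V_DD − V_GS)/R = (7.55 − 1.58) / 9.9 = 0.603 mA.

I_D = 0.603 mA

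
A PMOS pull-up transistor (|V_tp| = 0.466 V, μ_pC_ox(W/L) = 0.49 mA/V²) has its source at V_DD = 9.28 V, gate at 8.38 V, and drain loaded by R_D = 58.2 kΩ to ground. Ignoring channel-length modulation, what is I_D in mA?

V_SG = V_DD − V_G = 9.28 − 8.38 = 0.9 V, so V_ov = 0.9 − 0.466 = 0.434 V.
Assume saturation: I_D = ½ k_p V_ov² = 0.5 × 0.49 × 0.434² = 0.0461 mA, giving V_SD = V_DD − I_D R_D = 9.28 − 0.0461 × 58.2 = 6.59 V.
V_SD = 6.59 V ≥ V_ov = 0.434 V, confirming saturation.

I_D = 0.0461 mA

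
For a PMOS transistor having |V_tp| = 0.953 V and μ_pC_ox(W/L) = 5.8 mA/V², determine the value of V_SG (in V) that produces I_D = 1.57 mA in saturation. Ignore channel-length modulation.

In saturation I_D = ½ k_p (V_SG − |V_tp|)², so V_SG − |V_tp| = √(2 I_D / k_p) = √(2 × 1.57 / 5.8) = 0.736 V.
V_SG = 0.953 + 0.736 = 1.69 V.

V_SG = 1.69 V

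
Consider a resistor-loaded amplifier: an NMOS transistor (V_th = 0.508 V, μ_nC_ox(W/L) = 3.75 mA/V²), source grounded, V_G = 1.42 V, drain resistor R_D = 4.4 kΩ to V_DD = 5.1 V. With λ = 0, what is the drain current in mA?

I_D = 1.07 mA

V_GS = V_G = 1.42 V, so V_ov = 1.42 − 0.508 = 0.912 V.
Assume saturation: I_D = ½ k_n V_ov² = 0.5 × 3.75 × 0.912² = 1.56 mA, giving V_DS = V_DD − I_D R_D = 5.1 − 1.56 × 4.4 = -1.76 V.
But -1.76 V < V_ov = 0.912 V, so the device is actually in triode.
In triode I_D = k_n[V_ov V_DS − ½ V_DS²] and I_D = (V_DD − V_DS)/R_D. Equating: 8.25 V_DS² − 16.05 V_DS + 5.1 = 0, giving V_DS = 0.4 V (the root below V_ov).
I_D = (5.1 − 0.4) / 4.4 = 1.07 mA.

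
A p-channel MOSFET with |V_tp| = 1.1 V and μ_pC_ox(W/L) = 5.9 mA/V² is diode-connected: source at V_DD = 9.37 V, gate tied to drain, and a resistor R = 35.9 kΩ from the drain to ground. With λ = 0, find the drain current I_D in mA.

I_D = 0.223 mA

With gate tied to drain, V_SG = V_SD ≥ V_SG − |V_tp|, so the device is in saturation.
KCL at the drain: ½ k_p (V_SG − |V_tp|)² = (V_DD − V_SG)/R.
Let x = V_SG − 1.1. Then 106 x² + x − 8.27 = 0, giving x = 0.275 V (positive root), so V_SG = 1.37 V.
I_D = (V_DD − V_SG)/R = (9.37 − 1.37) / 35.9 = 0.223 mA.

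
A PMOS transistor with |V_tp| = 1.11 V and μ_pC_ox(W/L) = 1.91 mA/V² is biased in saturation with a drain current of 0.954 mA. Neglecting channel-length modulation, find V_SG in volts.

In saturation I_D = ½ k_p (V_SG − |V_tp|)², so V_SG − |V_tp| = √(2 I_D / k_p) = √(2 × 0.954 / 1.91) = 0.999 V.
V_SG = 1.11 + 0.999 = 2.11 V.

V_SG = 2.11 V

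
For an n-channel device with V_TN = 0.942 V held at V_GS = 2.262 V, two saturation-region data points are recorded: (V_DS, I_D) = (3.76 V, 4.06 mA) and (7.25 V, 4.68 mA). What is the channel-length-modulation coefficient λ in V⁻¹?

With V_GS fixed, I_D ∝ (1 + λ V_DS) in saturation, so I_D2/I_D1 = (1 + λ V_DS2)/(1 + λ V_DS1).
4.68/4.06 = 1.153 = (1 + 7.25 λ)/(1 + 3.76 λ).
Solving: λ (I_D1 V_DS2 − I_D2 V_DS1) = I_D2 − I_D1, so λ = (4.68 − 4.06) / (4.06 × 7.25 − 4.68 × 3.76) = 0.62 / 11.8 = 0.0524 V⁻¹.

λ = 0.0524 V⁻¹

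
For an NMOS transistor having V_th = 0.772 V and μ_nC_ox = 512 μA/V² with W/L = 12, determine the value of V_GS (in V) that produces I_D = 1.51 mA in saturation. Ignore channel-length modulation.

k_n = μ_nC_ox · (W/L) = 6.144 mA/V².
In saturation I_D = ½ k_n (V_GS − V_th)², so V_GS − V_th = √(2 I_D / k_n) = √(2 × 1.51 / 6.144) = 0.701 V.
V_GS = 0.772 + 0.701 = 1.47 V.

V_GS = 1.47 V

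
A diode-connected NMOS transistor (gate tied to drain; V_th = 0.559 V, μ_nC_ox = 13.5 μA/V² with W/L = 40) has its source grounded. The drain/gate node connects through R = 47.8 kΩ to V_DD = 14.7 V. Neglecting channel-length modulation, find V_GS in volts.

With gate tied to drain, V_GS = V_DS ≥ V_GS − V_th, so the device is in saturation.
k_n = μ_nC_ox · (W/L) = 0.54 mA/V².
KCL at the drain: ½ k_n (V_GS − V_th)² = (V_DD − V_GS)/R.
Let x = V_GS − 0.559. Then 12.9 x² + x − 14.14 = 0, giving x = 1.01 V (positive root), so V_GS = 1.57 V.
I_D = (V_DD − V_GS)/R = (14.7 − 1.57) / 47.8 = 0.275 mA.

V_GS = 1.57 V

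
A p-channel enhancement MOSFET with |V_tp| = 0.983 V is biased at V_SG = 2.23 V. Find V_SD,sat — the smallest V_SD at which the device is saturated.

The boundary between triode and saturation is V_SD = V_SG − |V_tp| = V_ov.
V_ov = 2.23 − 0.983 = 1.25 V.

V_SD,sat = 1.25 V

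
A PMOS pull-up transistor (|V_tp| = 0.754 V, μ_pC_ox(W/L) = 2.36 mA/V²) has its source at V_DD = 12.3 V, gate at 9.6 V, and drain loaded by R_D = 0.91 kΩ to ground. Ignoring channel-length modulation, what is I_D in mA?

V_SG = V_DD − V_G = 12.3 − 9.6 = 2.7 V, so V_ov = 2.7 − 0.754 = 1.95 V.
Assume saturation: I_D = ½ k_p V_ov² = 0.5 × 2.36 × 1.95² = 4.47 mA, giving V_SD = V_DD − I_D R_D = 12.3 − 4.47 × 0.91 = 8.23 V.
V_SD = 8.23 V ≥ V_ov = 1.95 V, confirming saturation.

I_D = 4.47 mA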